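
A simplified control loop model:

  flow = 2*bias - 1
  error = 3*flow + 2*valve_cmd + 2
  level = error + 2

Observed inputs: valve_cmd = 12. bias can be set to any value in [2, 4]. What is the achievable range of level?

Substituting into the error equation gives error = 6*bias + 23.
This gives level = 6*bias + 25.
Linear in bias, so extremes are at the endpoints: bias = 2 gives level = 37; bias = 4 gives level = 49.

37 to 49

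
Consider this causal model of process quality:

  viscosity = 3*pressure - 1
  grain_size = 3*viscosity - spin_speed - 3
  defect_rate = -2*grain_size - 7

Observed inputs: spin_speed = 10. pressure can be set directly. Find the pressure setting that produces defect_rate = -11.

pressure = 2

Substituting into the grain_size equation gives grain_size = 9*pressure - 16.
Substituting into the defect_rate equation gives defect_rate = -18*pressure + 25.
Solve -18*pressure + 25 = -11: pressure = (-11 - 25) / -18 = 2.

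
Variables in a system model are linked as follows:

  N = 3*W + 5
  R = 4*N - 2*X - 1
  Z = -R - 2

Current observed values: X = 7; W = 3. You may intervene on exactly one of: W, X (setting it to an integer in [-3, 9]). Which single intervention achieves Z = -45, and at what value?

set X = 6

Intervening on W: Z = -12*W - 7. Reaching -45 requires W = 19/6, not an integer.
Intervening on X: with other inputs at their observed values, Z = 2*X - 57. Solving for -45 gives X = 6, within [-3, 9].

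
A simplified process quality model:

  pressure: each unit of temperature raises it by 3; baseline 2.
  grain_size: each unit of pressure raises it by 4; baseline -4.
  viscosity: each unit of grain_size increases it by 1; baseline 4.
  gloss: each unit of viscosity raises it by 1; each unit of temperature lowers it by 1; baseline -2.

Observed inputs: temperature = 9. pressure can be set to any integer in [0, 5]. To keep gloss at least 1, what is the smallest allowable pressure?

pressure = 3

Intervening on pressure fixes its value directly, overriding its dependence on temperature.
Substituting into the viscosity equation gives viscosity = 4*pressure.
So gloss = 4*pressure - 11.
Require 4*pressure - 11 ≥ 1, so pressure ≥ 3.
The smallest integer in [0, 5] satisfying this is 3.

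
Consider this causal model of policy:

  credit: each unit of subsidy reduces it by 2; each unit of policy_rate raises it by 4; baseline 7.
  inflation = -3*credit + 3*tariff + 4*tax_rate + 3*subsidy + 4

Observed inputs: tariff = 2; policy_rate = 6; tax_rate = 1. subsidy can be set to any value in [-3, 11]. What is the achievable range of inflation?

-106 to 20

Substituting into the credit equation gives credit = -2*subsidy + 31.
Substituting into the inflation equation gives inflation = 9*subsidy - 79.
Linear in subsidy, so extremes are at the endpoints: subsidy = -3 gives inflation = -106; subsidy = 11 gives inflation = 20.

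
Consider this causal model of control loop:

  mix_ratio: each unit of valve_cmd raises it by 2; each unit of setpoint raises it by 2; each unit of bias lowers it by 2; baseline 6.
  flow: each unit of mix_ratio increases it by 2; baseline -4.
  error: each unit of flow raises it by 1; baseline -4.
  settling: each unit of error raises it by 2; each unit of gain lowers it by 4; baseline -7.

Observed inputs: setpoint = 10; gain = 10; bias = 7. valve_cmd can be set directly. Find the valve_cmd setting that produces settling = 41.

Substituting into the mix_ratio equation gives mix_ratio = 2*valve_cmd + 12.
flow becomes 4*valve_cmd + 20.
So error = 4*valve_cmd + 16.
So settling = 8*valve_cmd - 15.
Solve 8*valve_cmd - 15 = 41: valve_cmd = (41 + 15) / 8 = 7.

valve_cmd = 7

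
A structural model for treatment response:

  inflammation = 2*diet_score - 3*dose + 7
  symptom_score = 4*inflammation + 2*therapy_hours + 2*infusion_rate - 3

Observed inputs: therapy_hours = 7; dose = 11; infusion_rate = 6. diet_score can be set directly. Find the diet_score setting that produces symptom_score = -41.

diet_score = 5

Substituting into the inflammation equation gives inflammation = 2*diet_score - 26.
This gives symptom_score = 8*diet_score - 81.
Solve 8*diet_score - 81 = -41: diet_score = (-41 + 81) / 8 = 5.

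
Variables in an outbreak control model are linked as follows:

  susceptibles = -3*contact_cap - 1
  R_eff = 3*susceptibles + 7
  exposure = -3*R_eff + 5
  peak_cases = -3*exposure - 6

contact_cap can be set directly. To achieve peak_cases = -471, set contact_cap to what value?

contact_cap = 6

Substituting into the R_eff equation gives R_eff = -9*contact_cap + 4.
This gives exposure = 27*contact_cap - 7.
This gives peak_cases = -81*contact_cap + 15.
Solve -81*contact_cap + 15 = -471: contact_cap = (-471 - 15) / -81 = 6.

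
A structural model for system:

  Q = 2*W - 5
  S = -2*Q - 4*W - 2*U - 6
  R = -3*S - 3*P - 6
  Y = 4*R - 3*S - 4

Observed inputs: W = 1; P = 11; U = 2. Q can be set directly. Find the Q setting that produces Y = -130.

Q = -6

Intervening on Q fixes its value directly, overriding its dependence on W.
Substituting into the S equation gives S = -2*Q - 14.
Substituting into the R equation gives R = 6*Q + 3.
This gives Y = 30*Q + 50.
Solve 30*Q + 50 = -130: Q = (-130 - 50) / 30 = -6.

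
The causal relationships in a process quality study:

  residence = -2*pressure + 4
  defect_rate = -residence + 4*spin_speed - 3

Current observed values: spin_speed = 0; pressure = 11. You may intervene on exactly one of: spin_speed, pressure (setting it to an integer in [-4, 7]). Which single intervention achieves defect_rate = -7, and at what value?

set pressure = 0

Intervening on spin_speed: defect_rate = 4*spin_speed + 15. Reaching -7 requires spin_speed = -11/2, not an integer.
Intervening on pressure: with other inputs at their observed values, defect_rate = 2*pressure - 7. Solving for -7 gives pressure = 0, within [-4, 7].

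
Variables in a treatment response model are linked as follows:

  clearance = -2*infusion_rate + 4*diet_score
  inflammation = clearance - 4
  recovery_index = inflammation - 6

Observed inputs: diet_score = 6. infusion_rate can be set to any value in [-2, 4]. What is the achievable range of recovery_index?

Substituting into the clearance equation gives clearance = -2*infusion_rate + 24.
Substituting into the inflammation equation gives inflammation = -2*infusion_rate + 20.
So recovery_index = -2*infusion_rate + 14.
Linear in infusion_rate, so extremes are at the endpoints: infusion_rate = -2 gives recovery_index = 18; infusion_rate = 4 gives recovery_index = 6.

6 to 18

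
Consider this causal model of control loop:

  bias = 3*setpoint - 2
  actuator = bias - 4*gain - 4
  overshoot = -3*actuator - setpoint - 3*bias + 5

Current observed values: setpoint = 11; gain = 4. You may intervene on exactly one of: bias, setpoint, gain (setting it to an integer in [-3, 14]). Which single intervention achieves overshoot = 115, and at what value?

Intervening on bias: overshoot = -6*bias + 54. Reaching 115 requires bias = -61/6, not an integer.
Intervening on setpoint: with other inputs at their observed values, overshoot = -19*setpoint + 77. Solving for 115 gives setpoint = -2, within [-3, 14].
Intervening on gain: overshoot = 12*gain - 180. Reaching 115 requires gain = 295/12, not an integer.

set setpoint = -2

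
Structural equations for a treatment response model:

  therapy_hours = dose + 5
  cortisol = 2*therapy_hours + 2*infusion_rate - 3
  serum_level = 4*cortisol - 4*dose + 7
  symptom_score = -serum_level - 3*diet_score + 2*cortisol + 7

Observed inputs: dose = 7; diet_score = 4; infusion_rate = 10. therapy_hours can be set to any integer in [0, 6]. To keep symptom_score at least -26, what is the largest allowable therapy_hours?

therapy_hours = 2

Intervening on therapy_hours fixes its value directly, overriding its dependence on dose.
Substituting into the cortisol equation gives cortisol = 2*therapy_hours + 17.
Substituting into the serum_level equation gives serum_level = 8*therapy_hours + 47.
So symptom_score = -4*therapy_hours - 18.
Require -4*therapy_hours - 18 ≥ -26, so therapy_hours ≤ 2.
The largest integer in [0, 6] satisfying this is 2.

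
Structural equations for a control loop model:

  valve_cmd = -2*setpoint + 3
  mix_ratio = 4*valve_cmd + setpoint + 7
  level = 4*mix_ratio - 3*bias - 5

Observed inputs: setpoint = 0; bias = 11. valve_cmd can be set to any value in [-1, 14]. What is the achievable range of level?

-26 to 214

Intervening on valve_cmd fixes its value directly, overriding its dependence on setpoint.
Substituting into the mix_ratio equation gives mix_ratio = 4*valve_cmd + 7.
Substituting into the level equation gives level = 16*valve_cmd - 10.
Linear in valve_cmd, so extremes are at the endpoints: valve_cmd = -1 gives level = -26; valve_cmd = 14 gives level = 214.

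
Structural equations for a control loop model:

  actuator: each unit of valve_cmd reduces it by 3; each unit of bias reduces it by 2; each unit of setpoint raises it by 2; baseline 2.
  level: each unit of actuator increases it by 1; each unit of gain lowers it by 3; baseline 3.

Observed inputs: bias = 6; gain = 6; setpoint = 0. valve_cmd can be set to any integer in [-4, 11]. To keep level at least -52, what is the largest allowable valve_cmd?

Substituting into the actuator equation gives actuator = -3*valve_cmd - 10.
Substituting into the level equation gives level = -3*valve_cmd - 25.
Require -3*valve_cmd - 25 ≥ -52, so valve_cmd ≤ 9.
The largest integer in [-4, 11] satisfying this is 9.

valve_cmd = 9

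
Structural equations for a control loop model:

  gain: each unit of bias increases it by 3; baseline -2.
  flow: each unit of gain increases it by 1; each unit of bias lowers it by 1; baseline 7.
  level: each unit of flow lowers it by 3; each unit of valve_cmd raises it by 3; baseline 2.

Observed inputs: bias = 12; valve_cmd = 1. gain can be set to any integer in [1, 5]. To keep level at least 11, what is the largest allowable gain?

Intervening on gain fixes its value directly, overriding its dependence on bias.
Substituting into the flow equation gives flow = gain - 5.
So level = -3*gain + 20.
Require -3*gain + 20 ≥ 11, so gain ≤ 3.
The largest integer in [1, 5] satisfying this is 3.

gain = 3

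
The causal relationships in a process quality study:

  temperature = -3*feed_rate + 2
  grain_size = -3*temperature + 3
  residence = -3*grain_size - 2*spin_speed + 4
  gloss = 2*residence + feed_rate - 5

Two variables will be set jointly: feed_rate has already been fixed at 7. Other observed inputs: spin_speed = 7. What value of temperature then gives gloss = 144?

With feed_rate held at 7:
Intervening on temperature fixes its value directly, overriding its dependence on feed_rate.
Substituting into the residence equation gives residence = 9*temperature - 19.
gloss becomes 18*temperature - 36.
Solve 18*temperature - 36 = 144: temperature = (144 + 36) / 18 = 10.

temperature = 10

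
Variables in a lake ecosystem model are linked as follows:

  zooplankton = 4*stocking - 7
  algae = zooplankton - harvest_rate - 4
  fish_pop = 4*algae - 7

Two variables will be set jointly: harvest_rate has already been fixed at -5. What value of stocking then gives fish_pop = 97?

With harvest_rate held at -5:
Substituting into the algae equation gives algae = 4*stocking - 6.
Substituting into the fish_pop equation gives fish_pop = 16*stocking - 31.
Solve 16*stocking - 31 = 97: stocking = (97 + 31) / 16 = 8.

stocking = 8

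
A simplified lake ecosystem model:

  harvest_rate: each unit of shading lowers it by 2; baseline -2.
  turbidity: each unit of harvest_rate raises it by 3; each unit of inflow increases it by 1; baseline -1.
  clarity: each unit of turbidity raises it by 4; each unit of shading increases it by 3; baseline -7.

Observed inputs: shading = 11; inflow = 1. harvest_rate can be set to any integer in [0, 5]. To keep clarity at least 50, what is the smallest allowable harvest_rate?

Intervening on harvest_rate fixes its value directly, overriding its dependence on shading.
Substituting into the turbidity equation gives turbidity = 3*harvest_rate.
Substituting into the clarity equation gives clarity = 12*harvest_rate + 26.
Require 12*harvest_rate + 26 ≥ 50, so harvest_rate ≥ 2.
The smallest integer in [0, 5] satisfying this is 2.

harvest_rate = 2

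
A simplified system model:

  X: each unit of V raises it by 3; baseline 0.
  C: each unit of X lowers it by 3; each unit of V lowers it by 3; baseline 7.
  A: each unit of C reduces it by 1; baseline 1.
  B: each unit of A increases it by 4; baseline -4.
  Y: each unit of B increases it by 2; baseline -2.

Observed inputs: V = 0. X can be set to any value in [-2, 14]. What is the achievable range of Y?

-106 to 278

Intervening on X fixes its value directly, overriding its dependence on V.
Substituting into the C equation gives C = -3*X + 7.
A becomes 3*X - 6.
Substituting into the B equation gives B = 12*X - 28.
So Y = 24*X - 58.
Linear in X, so extremes are at the endpoints: X = -2 gives Y = -106; X = 14 gives Y = 278.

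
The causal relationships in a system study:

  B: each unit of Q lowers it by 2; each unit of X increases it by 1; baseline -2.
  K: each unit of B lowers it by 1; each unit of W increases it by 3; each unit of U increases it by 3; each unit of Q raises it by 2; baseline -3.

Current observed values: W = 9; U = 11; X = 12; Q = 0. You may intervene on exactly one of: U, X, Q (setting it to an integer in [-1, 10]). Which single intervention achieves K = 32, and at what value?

Intervening on U: with other inputs at their observed values, K = 3*U + 14. Solving for 32 gives U = 6, within [-1, 10].
Intervening on X: K = -X + 59. Reaching 32 requires X = 27, outside [-1, 10].
Intervening on Q: K = 4*Q + 47. Reaching 32 requires Q = -15/4, not an integer.

set U = 6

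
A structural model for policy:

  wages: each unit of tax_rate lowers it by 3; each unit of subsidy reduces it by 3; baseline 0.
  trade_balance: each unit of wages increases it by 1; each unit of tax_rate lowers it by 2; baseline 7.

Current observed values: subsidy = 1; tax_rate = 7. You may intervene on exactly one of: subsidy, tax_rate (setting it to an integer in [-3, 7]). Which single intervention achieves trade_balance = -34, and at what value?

set subsidy = 2

Intervening on subsidy: with other inputs at their observed values, trade_balance = -3*subsidy - 28. Solving for -34 gives subsidy = 2, within [-3, 7].
Intervening on tax_rate: trade_balance = -5*tax_rate + 4. Reaching -34 requires tax_rate = 38/5, not an integer.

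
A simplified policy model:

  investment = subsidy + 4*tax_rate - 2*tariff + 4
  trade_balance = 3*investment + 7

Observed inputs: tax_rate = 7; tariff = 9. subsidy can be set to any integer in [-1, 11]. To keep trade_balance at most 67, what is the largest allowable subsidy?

subsidy = 6

Substituting into the investment equation gives investment = subsidy + 14.
So trade_balance = 3*subsidy + 49.
Require 3*subsidy + 49 ≤ 67, so subsidy ≤ 6.
The largest integer in [-1, 11] satisfying this is 6.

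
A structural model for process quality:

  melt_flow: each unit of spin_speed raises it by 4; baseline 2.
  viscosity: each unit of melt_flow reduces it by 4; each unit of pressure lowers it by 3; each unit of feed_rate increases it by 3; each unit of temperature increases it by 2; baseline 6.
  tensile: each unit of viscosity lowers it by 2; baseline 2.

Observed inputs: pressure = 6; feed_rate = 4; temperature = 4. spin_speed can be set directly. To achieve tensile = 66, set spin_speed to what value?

spin_speed = 2

Substituting into the viscosity equation gives viscosity = -16*spin_speed.
tensile becomes 32*spin_speed + 2.
Solve 32*spin_speed + 2 = 66: spin_speed = (66 - 2) / 32 = 2.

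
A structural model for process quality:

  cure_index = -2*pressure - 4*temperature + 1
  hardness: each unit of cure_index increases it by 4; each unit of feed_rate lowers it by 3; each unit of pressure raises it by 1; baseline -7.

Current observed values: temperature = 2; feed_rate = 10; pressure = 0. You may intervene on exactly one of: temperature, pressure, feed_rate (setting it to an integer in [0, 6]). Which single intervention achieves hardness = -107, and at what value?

Intervening on temperature: hardness = -16*temperature - 33. Reaching -107 requires temperature = 37/8, not an integer.
Intervening on pressure: with other inputs at their observed values, hardness = -7*pressure - 65. Solving for -107 gives pressure = 6, within [0, 6].
Intervening on feed_rate: hardness = -3*feed_rate - 35. Reaching -107 requires feed_rate = 24, outside [0, 6].

set pressure = 6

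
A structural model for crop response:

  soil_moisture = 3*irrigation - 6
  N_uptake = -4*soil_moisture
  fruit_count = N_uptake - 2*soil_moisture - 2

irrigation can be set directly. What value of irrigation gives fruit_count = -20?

Substituting into the N_uptake equation gives N_uptake = -12*irrigation + 24.
So fruit_count = -18*irrigation + 34.
Solve -18*irrigation + 34 = -20: irrigation = (-20 - 34) / -18 = 3.

irrigation = 3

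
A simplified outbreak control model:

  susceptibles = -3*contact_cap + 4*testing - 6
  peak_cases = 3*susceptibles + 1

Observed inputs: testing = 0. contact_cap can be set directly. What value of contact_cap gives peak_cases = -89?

contact_cap = 8

Substituting into the susceptibles equation gives susceptibles = -3*contact_cap - 6.
Substituting into the peak_cases equation gives peak_cases = -9*contact_cap - 17.
Solve -9*contact_cap - 17 = -89: contact_cap = (-89 + 17) / -9 = 8.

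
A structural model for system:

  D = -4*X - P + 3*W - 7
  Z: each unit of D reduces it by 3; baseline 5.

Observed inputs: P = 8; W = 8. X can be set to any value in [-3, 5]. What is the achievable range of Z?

-58 to 38

Substituting into the D equation gives D = -4*X + 9.
This gives Z = 12*X - 22.
Linear in X, so extremes are at the endpoints: X = -3 gives Z = -58; X = 5 gives Z = 38.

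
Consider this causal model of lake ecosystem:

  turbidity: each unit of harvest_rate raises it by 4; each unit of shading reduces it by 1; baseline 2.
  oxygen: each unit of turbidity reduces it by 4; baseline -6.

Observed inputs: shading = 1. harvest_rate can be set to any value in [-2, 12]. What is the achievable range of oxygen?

-202 to 22

Substituting into the turbidity equation gives turbidity = 4*harvest_rate + 1.
So oxygen = -16*harvest_rate - 10.
Linear in harvest_rate, so extremes are at the endpoints: harvest_rate = -2 gives oxygen = 22; harvest_rate = 12 gives oxygen = -202.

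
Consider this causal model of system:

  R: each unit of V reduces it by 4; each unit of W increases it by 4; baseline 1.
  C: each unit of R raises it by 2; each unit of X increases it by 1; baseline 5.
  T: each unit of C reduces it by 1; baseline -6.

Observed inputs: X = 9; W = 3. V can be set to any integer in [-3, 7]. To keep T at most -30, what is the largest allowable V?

V = 2

Substituting into the R equation gives R = -4*V + 13.
Substituting into the C equation gives C = -8*V + 40.
Substituting into the T equation gives T = 8*V - 46.
Require 8*V - 46 ≤ -30, so V ≤ 2.
The largest integer in [-3, 7] satisfying this is 2.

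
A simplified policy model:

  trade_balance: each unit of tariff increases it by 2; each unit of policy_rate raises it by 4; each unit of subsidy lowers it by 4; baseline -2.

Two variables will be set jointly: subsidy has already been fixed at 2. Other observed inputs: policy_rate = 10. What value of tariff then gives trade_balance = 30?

With subsidy held at 2:
Substituting into the trade_balance equation gives trade_balance = 2*tariff + 30.
Solve 2*tariff + 30 = 30: tariff = (30 - 30) / 2 = 0.

tariff = 0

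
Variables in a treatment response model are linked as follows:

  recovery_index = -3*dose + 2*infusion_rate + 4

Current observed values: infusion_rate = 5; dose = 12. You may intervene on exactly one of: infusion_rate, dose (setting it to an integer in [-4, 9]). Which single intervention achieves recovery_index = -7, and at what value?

Intervening on infusion_rate: recovery_index = 2*infusion_rate - 32. Reaching -7 requires infusion_rate = 25/2, not an integer.
Intervening on dose: with other inputs at their observed values, recovery_index = -3*dose + 14. Solving for -7 gives dose = 7, within [-4, 9].

set dose = 7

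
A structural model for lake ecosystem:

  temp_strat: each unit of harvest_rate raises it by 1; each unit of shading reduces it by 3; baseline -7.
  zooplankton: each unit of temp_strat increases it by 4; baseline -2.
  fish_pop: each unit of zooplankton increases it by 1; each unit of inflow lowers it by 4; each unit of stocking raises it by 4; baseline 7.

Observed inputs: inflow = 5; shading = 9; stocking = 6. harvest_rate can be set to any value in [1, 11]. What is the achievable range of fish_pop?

-123 to -83

Substituting into the temp_strat equation gives temp_strat = harvest_rate - 34.
This gives zooplankton = 4*harvest_rate - 138.
Substituting into the fish_pop equation gives fish_pop = 4*harvest_rate - 127.
Linear in harvest_rate, so extremes are at the endpoints: harvest_rate = 1 gives fish_pop = -123; harvest_rate = 11 gives fish_pop = -83.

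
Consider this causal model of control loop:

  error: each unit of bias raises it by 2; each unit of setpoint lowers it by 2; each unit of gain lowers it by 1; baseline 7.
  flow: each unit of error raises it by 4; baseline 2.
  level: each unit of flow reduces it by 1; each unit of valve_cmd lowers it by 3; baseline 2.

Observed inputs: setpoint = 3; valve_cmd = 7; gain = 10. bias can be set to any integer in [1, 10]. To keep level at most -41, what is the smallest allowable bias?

bias = 7

Substituting into the error equation gives error = 2*bias - 9.
Substituting into the flow equation gives flow = 8*bias - 34.
level becomes -8*bias + 15.
Require -8*bias + 15 ≤ -41, so bias ≥ 7.
The smallest integer in [1, 10] satisfying this is 7.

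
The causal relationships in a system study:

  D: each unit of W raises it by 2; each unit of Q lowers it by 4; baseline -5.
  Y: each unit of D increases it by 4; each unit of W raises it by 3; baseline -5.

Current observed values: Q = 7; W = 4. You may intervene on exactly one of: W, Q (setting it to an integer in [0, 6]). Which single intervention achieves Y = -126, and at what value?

set W = 1

Intervening on W: with other inputs at their observed values, Y = 11*W - 137. Solving for -126 gives W = 1, within [0, 6].
Intervening on Q: Y = -16*Q + 19. Reaching -126 requires Q = 145/16, not an integer.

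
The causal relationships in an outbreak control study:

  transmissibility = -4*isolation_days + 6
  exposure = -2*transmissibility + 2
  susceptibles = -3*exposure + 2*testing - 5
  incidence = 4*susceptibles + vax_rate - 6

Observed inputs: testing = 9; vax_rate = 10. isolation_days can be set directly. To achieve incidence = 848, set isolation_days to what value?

Substituting into the exposure equation gives exposure = 8*isolation_days - 10.
This gives susceptibles = -24*isolation_days + 43.
So incidence = -96*isolation_days + 176.
Solve -96*isolation_days + 176 = 848: isolation_days = (848 - 176) / -96 = -7.

isolation_days = -7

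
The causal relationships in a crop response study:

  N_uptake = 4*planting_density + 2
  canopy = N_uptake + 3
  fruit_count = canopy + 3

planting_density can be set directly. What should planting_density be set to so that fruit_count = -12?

planting_density = -5

Substituting into the canopy equation gives canopy = 4*planting_density + 5.
Substituting into the fruit_count equation gives fruit_count = 4*planting_density + 8.
Solve 4*planting_density + 8 = -12: planting_density = (-12 - 8) / 4 = -5.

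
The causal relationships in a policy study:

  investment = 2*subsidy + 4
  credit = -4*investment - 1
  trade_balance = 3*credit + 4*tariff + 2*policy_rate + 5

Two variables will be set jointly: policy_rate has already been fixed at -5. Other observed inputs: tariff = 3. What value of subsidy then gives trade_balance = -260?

With policy_rate held at -5:
Substituting into the credit equation gives credit = -8*subsidy - 17.
Substituting into the trade_balance equation gives trade_balance = -24*subsidy - 44.
Solve -24*subsidy - 44 = -260: subsidy = (-260 + 44) / -24 = 9.

subsidy = 9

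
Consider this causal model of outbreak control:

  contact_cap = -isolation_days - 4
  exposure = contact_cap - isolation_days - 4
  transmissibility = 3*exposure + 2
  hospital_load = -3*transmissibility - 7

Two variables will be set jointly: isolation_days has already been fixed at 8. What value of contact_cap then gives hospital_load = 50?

contact_cap = 5

With isolation_days held at 8:
Intervening on contact_cap fixes its value directly, overriding its dependence on isolation_days.
Substituting into the exposure equation gives exposure = contact_cap - 12.
Substituting into the transmissibility equation gives transmissibility = 3*contact_cap - 34.
This gives hospital_load = -9*contact_cap + 95.
Solve -9*contact_cap + 95 = 50: contact_cap = (50 - 95) / -9 = 5.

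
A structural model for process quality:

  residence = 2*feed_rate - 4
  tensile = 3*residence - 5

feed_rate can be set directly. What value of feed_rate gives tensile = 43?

feed_rate = 10

Substituting into the tensile equation gives tensile = 6*feed_rate - 17.
Solve 6*feed_rate - 17 = 43: feed_rate = (43 + 17) / 6 = 10.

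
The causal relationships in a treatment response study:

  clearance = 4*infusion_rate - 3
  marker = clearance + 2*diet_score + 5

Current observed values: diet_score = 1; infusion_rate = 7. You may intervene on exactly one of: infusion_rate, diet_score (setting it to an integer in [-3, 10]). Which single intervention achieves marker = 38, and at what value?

set diet_score = 4

Intervening on infusion_rate: marker = 4*infusion_rate + 4. Reaching 38 requires infusion_rate = 17/2, not an integer.
Intervening on diet_score: with other inputs at their observed values, marker = 2*diet_score + 30. Solving for 38 gives diet_score = 4, within [-3, 10].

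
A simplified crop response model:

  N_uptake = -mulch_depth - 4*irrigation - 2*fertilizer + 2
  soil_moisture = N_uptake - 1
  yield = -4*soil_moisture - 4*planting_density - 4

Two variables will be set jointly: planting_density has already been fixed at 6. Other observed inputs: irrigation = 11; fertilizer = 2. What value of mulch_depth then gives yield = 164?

mulch_depth = 1

With planting_density held at 6:
Substituting into the N_uptake equation gives N_uptake = -mulch_depth - 46.
soil_moisture becomes -mulch_depth - 47.
This gives yield = 4*mulch_depth + 160.
Solve 4*mulch_depth + 160 = 164: mulch_depth = (164 - 160) / 4 = 1.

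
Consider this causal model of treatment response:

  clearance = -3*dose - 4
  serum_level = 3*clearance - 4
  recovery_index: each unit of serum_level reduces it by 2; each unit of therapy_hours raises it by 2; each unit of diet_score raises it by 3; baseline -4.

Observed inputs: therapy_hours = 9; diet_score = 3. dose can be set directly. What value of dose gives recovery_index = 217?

dose = 9

Substituting into the serum_level equation gives serum_level = -9*dose - 16.
Substituting into the recovery_index equation gives recovery_index = 18*dose + 55.
Solve 18*dose + 55 = 217: dose = (217 - 55) / 18 = 9.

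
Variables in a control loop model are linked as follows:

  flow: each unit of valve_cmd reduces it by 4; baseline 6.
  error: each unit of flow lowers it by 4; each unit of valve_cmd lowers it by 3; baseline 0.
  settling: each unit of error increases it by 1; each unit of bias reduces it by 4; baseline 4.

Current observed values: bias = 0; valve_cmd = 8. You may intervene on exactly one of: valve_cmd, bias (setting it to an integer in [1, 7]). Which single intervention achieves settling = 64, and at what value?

set bias = 5

Intervening on valve_cmd: settling = 13*valve_cmd - 20. Reaching 64 requires valve_cmd = 84/13, not an integer.
Intervening on bias: with other inputs at their observed values, settling = -4*bias + 84. Solving for 64 gives bias = 5, within [1, 7].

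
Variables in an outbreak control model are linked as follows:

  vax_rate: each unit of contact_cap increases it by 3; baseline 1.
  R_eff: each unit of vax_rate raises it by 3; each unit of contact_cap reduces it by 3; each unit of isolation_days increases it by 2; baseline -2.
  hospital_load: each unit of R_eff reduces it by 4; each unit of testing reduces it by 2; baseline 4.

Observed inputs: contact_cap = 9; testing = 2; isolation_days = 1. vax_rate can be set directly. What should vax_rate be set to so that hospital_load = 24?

Intervening on vax_rate fixes its value directly, overriding its dependence on contact_cap.
Substituting into the R_eff equation gives R_eff = 3*vax_rate - 27.
Substituting into the hospital_load equation gives hospital_load = -12*vax_rate + 108.
Solve -12*vax_rate + 108 = 24: vax_rate = (24 - 108) / -12 = 7.

vax_rate = 7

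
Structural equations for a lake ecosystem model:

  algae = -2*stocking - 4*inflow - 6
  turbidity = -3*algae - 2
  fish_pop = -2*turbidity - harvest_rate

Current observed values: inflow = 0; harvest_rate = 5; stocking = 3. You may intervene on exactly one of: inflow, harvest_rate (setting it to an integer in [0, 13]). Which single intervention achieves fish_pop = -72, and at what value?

set harvest_rate = 4

Intervening on inflow: fish_pop = -24*inflow - 73. Reaching -72 requires inflow = -1/24, not an integer.
Intervening on harvest_rate: with other inputs at their observed values, fish_pop = -harvest_rate - 68. Solving for -72 gives harvest_rate = 4, within [0, 13].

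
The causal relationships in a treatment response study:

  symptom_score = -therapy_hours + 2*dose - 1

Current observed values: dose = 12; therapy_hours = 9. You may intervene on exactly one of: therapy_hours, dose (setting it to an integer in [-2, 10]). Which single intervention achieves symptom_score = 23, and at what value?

Intervening on therapy_hours: with other inputs at their observed values, symptom_score = -therapy_hours + 23. Solving for 23 gives therapy_hours = 0, within [-2, 10].
Intervening on dose: symptom_score = 2*dose - 10. Reaching 23 requires dose = 33/2, not an integer.

set therapy_hours = 0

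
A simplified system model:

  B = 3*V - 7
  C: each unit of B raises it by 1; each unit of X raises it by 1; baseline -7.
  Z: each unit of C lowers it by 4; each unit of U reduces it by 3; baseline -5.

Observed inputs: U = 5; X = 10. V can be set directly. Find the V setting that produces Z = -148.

V = 12

Substituting into the C equation gives C = 3*V - 4.
This gives Z = -12*V - 4.
Solve -12*V - 4 = -148: V = (-148 + 4) / -12 = 12.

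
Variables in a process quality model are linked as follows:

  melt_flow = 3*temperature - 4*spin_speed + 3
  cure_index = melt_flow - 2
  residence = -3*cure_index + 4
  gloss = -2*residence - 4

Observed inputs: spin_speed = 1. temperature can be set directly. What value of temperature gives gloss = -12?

Substituting into the melt_flow equation gives melt_flow = 3*temperature - 1.
So cure_index = 3*temperature - 3.
This gives residence = -9*temperature + 13.
gloss becomes 18*temperature - 30.
Solve 18*temperature - 30 = -12: temperature = (-12 + 30) / 18 = 1.

temperature = 1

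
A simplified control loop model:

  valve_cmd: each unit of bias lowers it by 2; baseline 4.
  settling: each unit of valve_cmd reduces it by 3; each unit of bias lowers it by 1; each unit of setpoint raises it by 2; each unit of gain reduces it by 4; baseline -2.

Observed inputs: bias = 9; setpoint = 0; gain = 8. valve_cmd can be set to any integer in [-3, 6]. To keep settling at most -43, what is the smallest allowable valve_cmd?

Intervening on valve_cmd fixes its value directly, overriding its dependence on bias.
Substituting into the settling equation gives settling = -3*valve_cmd - 43.
Require -3*valve_cmd - 43 ≤ -43, so valve_cmd ≥ 0.
The smallest integer in [-3, 6] satisfying this is 0.

valve_cmd = 0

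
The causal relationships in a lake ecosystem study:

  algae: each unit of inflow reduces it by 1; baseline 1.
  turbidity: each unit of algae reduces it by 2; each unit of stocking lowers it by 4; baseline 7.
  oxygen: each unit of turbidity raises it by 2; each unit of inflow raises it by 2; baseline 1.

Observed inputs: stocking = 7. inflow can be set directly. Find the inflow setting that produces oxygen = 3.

inflow = 8

Substituting into the turbidity equation gives turbidity = 2*inflow - 23.
Substituting into the oxygen equation gives oxygen = 6*inflow - 45.
Solve 6*inflow - 45 = 3: inflow = (3 + 45) / 6 = 8.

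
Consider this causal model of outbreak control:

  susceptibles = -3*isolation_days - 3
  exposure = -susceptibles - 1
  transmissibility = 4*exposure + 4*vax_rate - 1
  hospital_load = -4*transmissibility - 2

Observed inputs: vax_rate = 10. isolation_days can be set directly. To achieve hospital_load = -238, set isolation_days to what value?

Substituting into the exposure equation gives exposure = 3*isolation_days + 2.
This gives transmissibility = 12*isolation_days + 47.
Substituting into the hospital_load equation gives hospital_load = -48*isolation_days - 190.
Solve -48*isolation_days - 190 = -238: isolation_days = (-238 + 190) / -48 = 1.

isolation_days = 1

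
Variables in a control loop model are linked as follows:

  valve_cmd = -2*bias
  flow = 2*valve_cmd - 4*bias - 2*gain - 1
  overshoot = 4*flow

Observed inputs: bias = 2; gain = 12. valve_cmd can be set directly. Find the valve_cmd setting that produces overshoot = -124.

valve_cmd = 1

Intervening on valve_cmd fixes its value directly, overriding its dependence on bias.
Substituting into the flow equation gives flow = 2*valve_cmd - 33.
Substituting into the overshoot equation gives overshoot = 8*valve_cmd - 132.
Solve 8*valve_cmd - 132 = -124: valve_cmd = (-124 + 132) / 8 = 1.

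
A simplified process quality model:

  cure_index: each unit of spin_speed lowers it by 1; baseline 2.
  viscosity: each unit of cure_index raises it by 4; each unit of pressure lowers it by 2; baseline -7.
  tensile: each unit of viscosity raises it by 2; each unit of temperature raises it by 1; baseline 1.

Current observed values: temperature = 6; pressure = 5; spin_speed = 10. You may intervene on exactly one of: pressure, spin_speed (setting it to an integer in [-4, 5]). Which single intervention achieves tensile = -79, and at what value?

set pressure = 2

Intervening on pressure: with other inputs at their observed values, tensile = -4*pressure - 71. Solving for -79 gives pressure = 2, within [-4, 5].
Intervening on spin_speed: tensile = -8*spin_speed - 11. Reaching -79 requires spin_speed = 17/2, not an integer.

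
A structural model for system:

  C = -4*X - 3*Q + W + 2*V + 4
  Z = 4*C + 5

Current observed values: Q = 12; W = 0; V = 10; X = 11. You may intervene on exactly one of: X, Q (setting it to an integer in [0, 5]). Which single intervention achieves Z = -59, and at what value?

Intervening on X: with other inputs at their observed values, Z = -16*X - 43. Solving for -59 gives X = 1, within [0, 5].
Intervening on Q: Z = -12*Q - 75. Reaching -59 requires Q = -4/3, not an integer.

set X = 1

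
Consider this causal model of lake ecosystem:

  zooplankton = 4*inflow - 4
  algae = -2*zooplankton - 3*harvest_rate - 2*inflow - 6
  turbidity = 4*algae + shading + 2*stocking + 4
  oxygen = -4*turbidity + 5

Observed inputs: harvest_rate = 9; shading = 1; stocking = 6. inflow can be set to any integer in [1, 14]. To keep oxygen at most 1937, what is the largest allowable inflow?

Substituting into the algae equation gives algae = -10*inflow - 25.
Substituting into the turbidity equation gives turbidity = -40*inflow - 83.
oxygen becomes 160*inflow + 337.
Require 160*inflow + 337 ≤ 1937, so inflow ≤ 10.
The largest integer in [1, 14] satisfying this is 10.

inflow = 10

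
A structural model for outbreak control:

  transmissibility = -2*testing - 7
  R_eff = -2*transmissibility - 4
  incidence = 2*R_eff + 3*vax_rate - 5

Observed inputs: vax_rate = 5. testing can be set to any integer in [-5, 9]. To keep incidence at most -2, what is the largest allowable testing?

testing = -4

Substituting into the R_eff equation gives R_eff = 4*testing + 10.
Substituting into the incidence equation gives incidence = 8*testing + 30.
Require 8*testing + 30 ≤ -2, so testing ≤ -4.
The largest integer in [-5, 9] satisfying this is -4.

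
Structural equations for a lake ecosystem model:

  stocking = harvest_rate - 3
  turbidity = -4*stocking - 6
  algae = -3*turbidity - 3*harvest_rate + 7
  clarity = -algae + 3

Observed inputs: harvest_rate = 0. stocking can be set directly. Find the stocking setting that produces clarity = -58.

Intervening on stocking fixes its value directly, overriding its dependence on harvest_rate.
Substituting into the algae equation gives algae = 12*stocking + 25.
Substituting into the clarity equation gives clarity = -12*stocking - 22.
Solve -12*stocking - 22 = -58: stocking = (-58 + 22) / -12 = 3.

stocking = 3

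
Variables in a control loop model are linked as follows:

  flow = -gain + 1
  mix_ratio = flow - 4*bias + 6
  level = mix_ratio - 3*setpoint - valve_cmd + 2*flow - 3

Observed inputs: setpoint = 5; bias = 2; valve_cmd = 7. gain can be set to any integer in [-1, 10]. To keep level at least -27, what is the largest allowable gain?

Substituting into the mix_ratio equation gives mix_ratio = -gain - 1.
Substituting into the level equation gives level = -3*gain - 24.
Require -3*gain - 24 ≥ -27, so gain ≤ 1.
The largest integer in [-1, 10] satisfying this is 1.

gain = 1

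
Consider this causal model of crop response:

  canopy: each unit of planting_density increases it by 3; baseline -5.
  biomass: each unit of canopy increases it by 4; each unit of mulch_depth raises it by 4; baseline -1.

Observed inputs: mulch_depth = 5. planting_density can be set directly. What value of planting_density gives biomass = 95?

planting_density = 8

Substituting into the biomass equation gives biomass = 12*planting_density - 1.
Solve 12*planting_density - 1 = 95: planting_density = (95 + 1) / 12 = 8.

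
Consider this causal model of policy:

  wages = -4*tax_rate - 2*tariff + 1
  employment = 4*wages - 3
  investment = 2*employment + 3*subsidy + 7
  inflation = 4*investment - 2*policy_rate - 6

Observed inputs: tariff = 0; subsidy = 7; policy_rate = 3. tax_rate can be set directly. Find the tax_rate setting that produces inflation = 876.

tax_rate = -6

Substituting into the wages equation gives wages = -4*tax_rate + 1.
This gives employment = -16*tax_rate + 1.
Substituting into the investment equation gives investment = -32*tax_rate + 30.
This gives inflation = -128*tax_rate + 108.
Solve -128*tax_rate + 108 = 876: tax_rate = (876 - 108) / -128 = -6.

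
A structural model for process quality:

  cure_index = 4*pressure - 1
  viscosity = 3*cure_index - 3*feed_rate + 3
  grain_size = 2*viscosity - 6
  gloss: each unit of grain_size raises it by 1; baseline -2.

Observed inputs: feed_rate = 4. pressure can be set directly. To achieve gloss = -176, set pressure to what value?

Substituting into the viscosity equation gives viscosity = 12*pressure - 12.
Substituting into the grain_size equation gives grain_size = 24*pressure - 30.
So gloss = 24*pressure - 32.
Solve 24*pressure - 32 = -176: pressure = (-176 + 32) / 24 = -6.

pressure = -6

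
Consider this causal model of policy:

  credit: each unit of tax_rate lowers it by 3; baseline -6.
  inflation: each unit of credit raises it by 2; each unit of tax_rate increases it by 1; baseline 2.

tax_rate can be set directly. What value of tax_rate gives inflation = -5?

Substituting into the inflation equation gives inflation = -5*tax_rate - 10.
Solve -5*tax_rate - 10 = -5: tax_rate = (-5 + 10) / -5 = -1.

tax_rate = -1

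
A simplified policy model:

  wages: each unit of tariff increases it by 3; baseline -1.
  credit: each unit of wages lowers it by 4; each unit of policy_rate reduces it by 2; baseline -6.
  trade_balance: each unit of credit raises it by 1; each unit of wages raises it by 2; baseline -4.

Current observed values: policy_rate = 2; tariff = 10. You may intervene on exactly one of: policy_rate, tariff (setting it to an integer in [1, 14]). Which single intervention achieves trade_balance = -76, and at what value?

Intervening on policy_rate: with other inputs at their observed values, trade_balance = -2*policy_rate - 68. Solving for -76 gives policy_rate = 4, within [1, 14].
Intervening on tariff: trade_balance = -6*tariff - 12. Reaching -76 requires tariff = 32/3, not an integer.

set policy_rate = 4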